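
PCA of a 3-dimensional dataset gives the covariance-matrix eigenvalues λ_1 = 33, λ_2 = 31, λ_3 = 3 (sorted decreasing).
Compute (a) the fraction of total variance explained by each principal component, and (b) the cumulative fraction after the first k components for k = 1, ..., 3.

Step 1 — total variance = trace(Sigma) = Σ λ_i = 33 + 31 + 3 = 67.

Step 2 — fraction explained by component i = λ_i / Σ λ:
  PC1: 33/67 = 0.4925
  PC2: 31/67 = 0.4627
  PC3: 3/67 = 0.0448

Step 3 — cumulative fraction after k components = (λ_1 + ... + λ_k) / Σ λ:
  k = 1: 33/67 = 0.4925
  k = 2: (33 + 31)/67 = 64/67 = 0.9552
  k = 3: (33 + 31 + 3)/67 = 67/67 = 1

Summary (fraction, with percent):

explained: PC1 0.4925 (49.25%), PC2 0.4627 (46.27%), PC3 0.0448 (4.48%);  cumulative: 0.4925, 0.9552, 1


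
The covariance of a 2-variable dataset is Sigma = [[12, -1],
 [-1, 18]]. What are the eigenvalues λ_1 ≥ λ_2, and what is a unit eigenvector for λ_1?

Step 1 — characteristic polynomial of 2×2 Sigma:
  det(Sigma - λI) = λ² - trace · λ + det = 0.
  trace = 12 + 18 = 30, det = 12·18 - (-1)² = 215.
Step 2 — discriminant:
  Δ = trace² - 4·det = 900 - 860 = 40.
Step 3 — eigenvalues:
  λ = (trace ± √Δ)/2 = (30 ± 6.3246)/2,
  λ_1 = 18.1623,  λ_2 = 11.8377.

Step 4 — unit eigenvector for λ_1: solve (Sigma - λ_1 I)v = 0. First row:
  (12 - 18.1623)·v_x + (-1)·v_y = 0, i.e. (-6.1623)·v_x + (-1)·v_y = 0,
  so v ∝ (b, λ_1 - a) = (-1, 6.1623); multiply by -1 so the first entry is positive: u = (1, -6.1623).
  ||u|| = √((1)² + (-6.1623)²) = √(38.9737) ≈ 6.2429,
  v_1 = u/||u|| ≈ (0.1602, -0.9871) (||v_1|| = 1).

λ_1 = 18.1623,  λ_2 = 11.8377;  v_1 ≈ (0.1602, -0.9871)


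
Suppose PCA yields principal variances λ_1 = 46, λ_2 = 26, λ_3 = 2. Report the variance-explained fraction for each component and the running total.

Step 1 — total variance = trace(Sigma) = Σ λ_i = 46 + 26 + 2 = 74.

Step 2 — fraction explained by component i = λ_i / Σ λ:
  PC1: 46/74 = 0.6216
  PC2: 26/74 = 0.3514
  PC3: 2/74 = 0.027

Step 3 — cumulative fraction after k components = (λ_1 + ... + λ_k) / Σ λ:
  k = 1: 46/74 = 0.6216
  k = 2: (46 + 26)/74 = 72/74 = 0.973
  k = 3: (46 + 26 + 2)/74 = 74/74 = 1

Summary (fraction, with percent):

explained: PC1 0.6216 (62.16%), PC2 0.3514 (35.14%), PC3 0.027 (2.7%);  cumulative: 0.6216, 0.973, 1


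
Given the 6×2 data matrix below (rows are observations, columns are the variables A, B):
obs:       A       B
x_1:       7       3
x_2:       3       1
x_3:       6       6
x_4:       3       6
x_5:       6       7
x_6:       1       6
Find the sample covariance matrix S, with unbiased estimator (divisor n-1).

Step 1 — column means:
  mean(A) = (7 + 3 + 6 + 3 + 6 + 1) / 6 = 26/6 = 4.3333
  mean(B) = (3 + 1 + 6 + 6 + 7 + 6) / 6 = 29/6 = 4.8333

Step 2 — sample covariance S[i,j] = (1/(n-1)) · Σ_k (x_{k,i} - mean_i) · (x_{k,j} - mean_j), with n-1 = 5.
  S[A,A] = ((2.6667)·(2.6667) + (-1.3333)·(-1.3333) + (1.6667)·(1.6667) + (-1.3333)·(-1.3333) + (1.6667)·(1.6667) + (-3.3333)·(-3.3333)) / 5 = 27.3333/5 = 5.4667
  S[A,B] = ((2.6667)·(-1.8333) + (-1.3333)·(-3.8333) + (1.6667)·(1.1667) + (-1.3333)·(1.1667) + (1.6667)·(2.1667) + (-3.3333)·(1.1667)) / 5 = 0.3333/5 = 0.0667
  S[B,B] = ((-1.8333)·(-1.8333) + (-3.8333)·(-3.8333) + (1.1667)·(1.1667) + (1.1667)·(1.1667) + (2.1667)·(2.1667) + (1.1667)·(1.1667)) / 5 = 26.8333/5 = 5.3667

S is symmetric (S[j,i] = S[i,j]). Assembling:

S = [[5.4667, 0.0667],
 [0.0667, 5.3667]]


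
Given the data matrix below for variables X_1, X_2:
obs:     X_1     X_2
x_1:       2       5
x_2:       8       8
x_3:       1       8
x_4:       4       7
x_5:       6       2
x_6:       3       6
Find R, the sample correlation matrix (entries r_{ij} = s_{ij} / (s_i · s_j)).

Step 1 — column means:
  mean(X_1) = (2 + 8 + 1 + 4 + 6 + 3) / 6 = 24/6 = 4
  mean(X_2) = (5 + 8 + 8 + 7 + 2 + 6) / 6 = 36/6 = 6

Step 2 — sample variances and covariances s[i,j] = (1/(n-1)) · Σ_k (x_{k,i} - mean_i) · (x_{k,j} - mean_j), with n-1 = 5:
  s[X_1,X_1] = ((-2)·(-2) + (4)·(4) + (-3)·(-3) + (0)·(0) + (2)·(2) + (-1)·(-1)) / 5 = 34/5 = 6.8
  s[X_1,X_2] = ((-2)·(-1) + (4)·(2) + (-3)·(2) + (0)·(1) + (2)·(-4) + (-1)·(0)) / 5 = -4/5 = -0.8
  s[X_2,X_2] = ((-1)·(-1) + (2)·(2) + (2)·(2) + (1)·(1) + (-4)·(-4) + (0)·(0)) / 5 = 26/5 = 5.2
  Sample standard deviations s_i = √(s[i,i]):
  s(X_1) = √(6.8) = 2.6077
  s(X_2) = √(5.2) = 2.2804

Step 3 — r_{ij} = s_{ij} / (s_i · s_j):
  r[X_1,X_1] = 1 (diagonal).
  r[X_1,X_2] = -0.8 / (2.6077 · 2.2804) = -0.8 / 5.9464 = -0.1345
  r[X_2,X_2] = 1 (diagonal).

R is symmetric with unit diagonal. Assembling:

R = [[1, -0.1345],
 [-0.1345, 1]]


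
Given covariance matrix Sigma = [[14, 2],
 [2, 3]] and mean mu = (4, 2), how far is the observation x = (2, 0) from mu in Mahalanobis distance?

Step 1 — centre the observation: (x - mu) = (-2, -2).

Step 2 — invert Sigma. det(Sigma) = 14·3 - (2)² = 38.
  Sigma^{-1} = (1/det) · [[d, -b], [-b, a]] = [[0.0789, -0.0526],
 [-0.0526, 0.3684]].

Step 3 — form the quadratic (x - mu)^T · Sigma^{-1} · (x - mu):
  Sigma^{-1} · (x - mu) = (-0.0526, -0.6316).
  (x - mu)^T · [Sigma^{-1} · (x - mu)] = (-2)·(-0.0526) + (-2)·(-0.6316) = 1.3684.

Step 4 — take square root: d = √(1.3684) ≈ 1.1698.

d(x, mu) = √(1.3684) ≈ 1.1698


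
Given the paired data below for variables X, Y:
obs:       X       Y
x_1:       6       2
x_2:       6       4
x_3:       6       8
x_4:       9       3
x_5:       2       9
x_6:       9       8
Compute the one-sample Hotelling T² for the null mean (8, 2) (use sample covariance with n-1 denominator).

Step 1 — sample mean vector:
  mean(X) = (6 + 6 + 6 + 9 + 2 + 9) / 6 = 38/6 = 6.3333
  mean(Y) = (2 + 4 + 8 + 3 + 9 + 8) / 6 = 34/6 = 5.6667
  x̄ = (6.3333, 5.6667),  deviation x̄ - mu_0 = (6.3333, 5.6667) - (8, 2) = (-1.6667, 3.6667).

Step 2 — sample covariance matrix, S[i,j] = (1/(n-1)) · Σ_k (x_{k,i} - mean_i) · (x_{k,j} - mean_j), divisor n-1 = 5:
  S[X,X] = ((-0.3333)·(-0.3333) + (-0.3333)·(-0.3333) + (-0.3333)·(-0.3333) + (2.6667)·(2.6667) + (-4.3333)·(-4.3333) + (2.6667)·(2.6667)) / 5 = 33.3333/5 = 6.6667
  S[X,Y] = ((-0.3333)·(-3.6667) + (-0.3333)·(-1.6667) + (-0.3333)·(2.3333) + (2.6667)·(-2.6667) + (-4.3333)·(3.3333) + (2.6667)·(2.3333)) / 5 = -14.3333/5 = -2.8667
  S[Y,Y] = ((-3.6667)·(-3.6667) + (-1.6667)·(-1.6667) + (2.3333)·(2.3333) + (-2.6667)·(-2.6667) + (3.3333)·(3.3333) + (2.3333)·(2.3333)) / 5 = 45.3333/5 = 9.0667
  S = [[6.6667, -2.8667],
 [-2.8667, 9.0667]].

Step 3 — invert S. det(S) = 6.6667·9.0667 - (-2.8667)² = 52.2267.
  S^{-1} = (1/det) · [[d, -b], [-b, a]] = [[0.1736, 0.0549],
 [0.0549, 0.1276]].

Step 4 — quadratic form (x̄ - mu_0)^T · S^{-1} · (x̄ - mu_0):
  S^{-1} · (x̄ - mu_0) = (-0.0881, 0.3766),
  (x̄ - mu_0)^T · [...] = (-1.6667)·(-0.0881) + (3.6667)·(0.3766) = 1.5275.

Step 5 — scale by n: T² = 6 · 1.5275 = 9.1652.

T² ≈ 9.1652


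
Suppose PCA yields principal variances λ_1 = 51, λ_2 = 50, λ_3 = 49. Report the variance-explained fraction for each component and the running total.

Step 1 — total variance = trace(Sigma) = Σ λ_i = 51 + 50 + 49 = 150.

Step 2 — fraction explained by component i = λ_i / Σ λ:
  PC1: 51/150 = 0.34
  PC2: 50/150 = 0.3333
  PC3: 49/150 = 0.3267

Step 3 — cumulative fraction after k components = (λ_1 + ... + λ_k) / Σ λ:
  k = 1: 51/150 = 0.34
  k = 2: (51 + 50)/150 = 101/150 = 0.6733
  k = 3: (51 + 50 + 49)/150 = 150/150 = 1

Summary (fraction, with percent):

explained: PC1 0.34 (34%), PC2 0.3333 (33.33%), PC3 0.3267 (32.67%);  cumulative: 0.34, 0.6733, 1


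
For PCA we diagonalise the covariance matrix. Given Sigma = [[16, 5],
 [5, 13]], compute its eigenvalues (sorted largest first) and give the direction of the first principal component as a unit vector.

Step 1 — characteristic polynomial of 2×2 Sigma:
  det(Sigma - λI) = λ² - trace · λ + det = 0.
  trace = 16 + 13 = 29, det = 16·13 - (5)² = 183.
Step 2 — discriminant:
  Δ = trace² - 4·det = 841 - 732 = 109.
Step 3 — eigenvalues:
  λ = (trace ± √Δ)/2 = (29 ± 10.4403)/2,
  λ_1 = 19.7202,  λ_2 = 9.2798.

Step 4 — unit eigenvector for λ_1: solve (Sigma - λ_1 I)v = 0. First row:
  (16 - 19.7202)·v_x + (5)·v_y = 0, i.e. (-3.7202)·v_x + (5)·v_y = 0,
  so v ∝ (b, λ_1 - a) = (5, 3.7202) = u.
  ||u|| = √((5)² + (3.7202)²) = √(38.8395) ≈ 6.2321,
  v_1 = u/||u|| ≈ (0.8023, 0.5969) (||v_1|| = 1).

λ_1 = 19.7202,  λ_2 = 9.2798;  v_1 ≈ (0.8023, 0.5969)


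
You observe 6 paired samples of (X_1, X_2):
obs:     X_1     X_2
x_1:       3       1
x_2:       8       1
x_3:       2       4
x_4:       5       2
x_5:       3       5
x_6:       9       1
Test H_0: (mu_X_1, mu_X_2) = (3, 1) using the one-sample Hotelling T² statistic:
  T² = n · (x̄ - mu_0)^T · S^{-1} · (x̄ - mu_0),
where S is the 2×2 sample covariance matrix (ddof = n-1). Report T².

Step 1 — sample mean vector:
  mean(X_1) = (3 + 8 + 2 + 5 + 3 + 9) / 6 = 30/6 = 5
  mean(X_2) = (1 + 1 + 4 + 2 + 5 + 1) / 6 = 14/6 = 2.3333
  x̄ = (5, 2.3333),  deviation x̄ - mu_0 = (5, 2.3333) - (3, 1) = (2, 1.3333).

Step 2 — sample covariance matrix, S[i,j] = (1/(n-1)) · Σ_k (x_{k,i} - mean_i) · (x_{k,j} - mean_j), divisor n-1 = 5:
  S[X_1,X_1] = ((-2)·(-2) + (3)·(3) + (-3)·(-3) + (0)·(0) + (-2)·(-2) + (4)·(4)) / 5 = 42/5 = 8.4
  S[X_1,X_2] = ((-2)·(-1.3333) + (3)·(-1.3333) + (-3)·(1.6667) + (0)·(-0.3333) + (-2)·(2.6667) + (4)·(-1.3333)) / 5 = -17/5 = -3.4
  S[X_2,X_2] = ((-1.3333)·(-1.3333) + (-1.3333)·(-1.3333) + (1.6667)·(1.6667) + (-0.3333)·(-0.3333) + (2.6667)·(2.6667) + (-1.3333)·(-1.3333)) / 5 = 15.3333/5 = 3.0667
  S = [[8.4, -3.4],
 [-3.4, 3.0667]].

Step 3 — invert S. det(S) = 8.4·3.0667 - (-3.4)² = 14.2.
  S^{-1} = (1/det) · [[d, -b], [-b, a]] = [[0.216, 0.2394],
 [0.2394, 0.5915]].

Step 4 — quadratic form (x̄ - mu_0)^T · S^{-1} · (x̄ - mu_0):
  S^{-1} · (x̄ - mu_0) = (0.7512, 1.2676),
  (x̄ - mu_0)^T · [...] = (2)·(0.7512) + (1.3333)·(1.2676) = 3.1925.

Step 5 — scale by n: T² = 6 · 3.1925 = 19.1549.

T² ≈ 19.1549


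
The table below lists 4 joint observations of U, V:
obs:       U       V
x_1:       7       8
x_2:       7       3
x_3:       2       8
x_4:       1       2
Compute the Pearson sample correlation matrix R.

Step 1 — column means:
  mean(U) = (7 + 7 + 2 + 1) / 4 = 17/4 = 4.25
  mean(V) = (8 + 3 + 8 + 2) / 4 = 21/4 = 5.25

Step 2 — sample variances and covariances s[i,j] = (1/(n-1)) · Σ_k (x_{k,i} - mean_i) · (x_{k,j} - mean_j), with n-1 = 3:
  s[U,U] = ((2.75)·(2.75) + (2.75)·(2.75) + (-2.25)·(-2.25) + (-3.25)·(-3.25)) / 3 = 30.75/3 = 10.25
  s[U,V] = ((2.75)·(2.75) + (2.75)·(-2.25) + (-2.25)·(2.75) + (-3.25)·(-3.25)) / 3 = 5.75/3 = 1.9167
  s[V,V] = ((2.75)·(2.75) + (-2.25)·(-2.25) + (2.75)·(2.75) + (-3.25)·(-3.25)) / 3 = 30.75/3 = 10.25
  Sample standard deviations s_i = √(s[i,i]):
  s(U) = √(10.25) = 3.2016
  s(V) = √(10.25) = 3.2016

Step 3 — r_{ij} = s_{ij} / (s_i · s_j):
  r[U,U] = 1 (diagonal).
  r[U,V] = 1.9167 / (3.2016 · 3.2016) = 1.9167 / 10.25 = 0.187
  r[V,V] = 1 (diagonal).

R is symmetric with unit diagonal. Assembling:

R = [[1, 0.187],
 [0.187, 1]]


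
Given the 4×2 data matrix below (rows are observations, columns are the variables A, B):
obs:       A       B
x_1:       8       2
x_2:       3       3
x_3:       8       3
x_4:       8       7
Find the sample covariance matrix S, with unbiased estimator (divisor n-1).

Step 1 — column means:
  mean(A) = (8 + 3 + 8 + 8) / 4 = 27/4 = 6.75
  mean(B) = (2 + 3 + 3 + 7) / 4 = 15/4 = 3.75

Step 2 — sample covariance S[i,j] = (1/(n-1)) · Σ_k (x_{k,i} - mean_i) · (x_{k,j} - mean_j), with n-1 = 3.
  S[A,A] = ((1.25)·(1.25) + (-3.75)·(-3.75) + (1.25)·(1.25) + (1.25)·(1.25)) / 3 = 18.75/3 = 6.25
  S[A,B] = ((1.25)·(-1.75) + (-3.75)·(-0.75) + (1.25)·(-0.75) + (1.25)·(3.25)) / 3 = 3.75/3 = 1.25
  S[B,B] = ((-1.75)·(-1.75) + (-0.75)·(-0.75) + (-0.75)·(-0.75) + (3.25)·(3.25)) / 3 = 14.75/3 = 4.9167

S is symmetric (S[j,i] = S[i,j]). Assembling:

S = [[6.25, 1.25],
 [1.25, 4.9167]]


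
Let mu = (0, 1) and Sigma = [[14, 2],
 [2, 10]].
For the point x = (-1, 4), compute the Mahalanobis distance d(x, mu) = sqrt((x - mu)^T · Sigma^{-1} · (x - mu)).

Step 1 — centre the observation: (x - mu) = (-1, 3).

Step 2 — invert Sigma. det(Sigma) = 14·10 - (2)² = 136.
  Sigma^{-1} = (1/det) · [[d, -b], [-b, a]] = [[0.0735, -0.0147],
 [-0.0147, 0.1029]].

Step 3 — form the quadratic (x - mu)^T · Sigma^{-1} · (x - mu):
  Sigma^{-1} · (x - mu) = (-0.1176, 0.3235).
  (x - mu)^T · [Sigma^{-1} · (x - mu)] = (-1)·(-0.1176) + (3)·(0.3235) = 1.0882.

Step 4 — take square root: d = √(1.0882) ≈ 1.0432.

d(x, mu) = √(1.0882) ≈ 1.0432


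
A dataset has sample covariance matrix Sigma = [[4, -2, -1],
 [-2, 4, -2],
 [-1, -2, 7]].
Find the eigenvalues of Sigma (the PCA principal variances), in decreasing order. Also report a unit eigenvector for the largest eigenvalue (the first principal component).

Step 1 — characteristic polynomial p(λ) = det(λI - Sigma) = λ³ - tr·λ² + c_1·λ - det, where tr = trace, c_1 = sum of the principal 2×2 minors, det = det(Sigma):
  tr = 4 + 4 + 7 = 15,
  c_1 = (4·4 - (-2)²) + (4·7 - (-1)²) + (4·7 - (-2)²) = 12 + 27 + 24 = 63,
  det = 4·(4·7 - (-2)²) - (-2)·((-2)·7 - (-2)·(-1)) + (-1)·((-2)·(-2) - 4·(-1)) = 4·(24) - (-2)·(-16) + (-1)·(8) = 56.
  So p(λ) = λ³ - 15λ² + 63λ - 56.
Step 2 — look for an integer root (rational root theorem: any rational root is an integer divisor of 56). Testing λ = 8:
  p(8) = 512 - 960 + 504 - 56 = 0  ✓
  Dividing out (λ - 8): p(λ) = (λ - 8)(λ² - 7λ + 7).
Step 3 — remaining eigenvalues from the quadratic λ² - 7λ + 7 = 0:
  Δ = 7² - 4·7 = 49 - 28 = 21,  λ = (7 ± √21)/2 = (7 ± 4.5826)/2 ≈ 5.7913 or 1.2087.
  Sorted: λ_1 = 8,  λ_2 = 5.7913,  λ_3 = 1.2087  (check: sum = 15 = tr ✓).

Step 4 — unit eigenvector for λ_1 = 8: v spans the null space of (Sigma - λ_1 I), whose rows are
  r_1 = (-4, -2, -1),  r_2 = (-2, -4, -2),  r_3 = (-1, -2, -1).
  v is orthogonal to every row, so take v ∝ r_1 × r_2 = ((-2)·(-2) - (-1)·(-4), (-1)·(-2) - (-4)·(-2), (-4)·(-4) - (-2)·(-2)) = (0, -6, 12).
  Rescale (divide by 6; multiply by -1 so the first nonzero entry is positive): u = (0, 1, -2).
  ||u|| = √((0)² + (1)² + (-2)²) = √(5) ≈ 2.2361,  v_1 = u/||u|| ≈ (0, 0.4472, -0.8944) (||v_1|| = 1).

λ_1 = 8,  λ_2 = 5.7913,  λ_3 = 1.2087;  v_1 ≈ (0, 0.4472, -0.8944)


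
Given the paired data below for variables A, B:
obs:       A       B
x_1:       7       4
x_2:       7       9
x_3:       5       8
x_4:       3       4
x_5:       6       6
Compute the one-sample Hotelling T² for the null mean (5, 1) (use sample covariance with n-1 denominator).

Step 1 — sample mean vector:
  mean(A) = (7 + 7 + 5 + 3 + 6) / 5 = 28/5 = 5.6
  mean(B) = (4 + 9 + 8 + 4 + 6) / 5 = 31/5 = 6.2
  x̄ = (5.6, 6.2),  deviation x̄ - mu_0 = (5.6, 6.2) - (5, 1) = (0.6, 5.2).

Step 2 — sample covariance matrix, S[i,j] = (1/(n-1)) · Σ_k (x_{k,i} - mean_i) · (x_{k,j} - mean_j), divisor n-1 = 4:
  S[A,A] = ((1.4)·(1.4) + (1.4)·(1.4) + (-0.6)·(-0.6) + (-2.6)·(-2.6) + (0.4)·(0.4)) / 4 = 11.2/4 = 2.8
  S[A,B] = ((1.4)·(-2.2) + (1.4)·(2.8) + (-0.6)·(1.8) + (-2.6)·(-2.2) + (0.4)·(-0.2)) / 4 = 5.4/4 = 1.35
  S[B,B] = ((-2.2)·(-2.2) + (2.8)·(2.8) + (1.8)·(1.8) + (-2.2)·(-2.2) + (-0.2)·(-0.2)) / 4 = 20.8/4 = 5.2
  S = [[2.8, 1.35],
 [1.35, 5.2]].

Step 3 — invert S. det(S) = 2.8·5.2 - (1.35)² = 12.7375.
  S^{-1} = (1/det) · [[d, -b], [-b, a]] = [[0.4082, -0.106],
 [-0.106, 0.2198]].

Step 4 — quadratic form (x̄ - mu_0)^T · S^{-1} · (x̄ - mu_0):
  S^{-1} · (x̄ - mu_0) = (-0.3062, 1.0795),
  (x̄ - mu_0)^T · [...] = (0.6)·(-0.3062) + (5.2)·(1.0795) = 5.4296.

Step 5 — scale by n: T² = 5 · 5.4296 = 27.1482.

T² ≈ 27.1482


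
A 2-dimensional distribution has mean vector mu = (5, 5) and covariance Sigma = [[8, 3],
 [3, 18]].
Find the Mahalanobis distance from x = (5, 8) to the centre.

Step 1 — centre the observation: (x - mu) = (0, 3).

Step 2 — invert Sigma. det(Sigma) = 8·18 - (3)² = 135.
  Sigma^{-1} = (1/det) · [[d, -b], [-b, a]] = [[0.1333, -0.0222],
 [-0.0222, 0.0593]].

Step 3 — form the quadratic (x - mu)^T · Sigma^{-1} · (x - mu):
  Sigma^{-1} · (x - mu) = (-0.0667, 0.1778).
  (x - mu)^T · [Sigma^{-1} · (x - mu)] = (0)·(-0.0667) + (3)·(0.1778) = 0.5333.

Step 4 — take square root: d = √(0.5333) ≈ 0.7303.

d(x, mu) = √(0.5333) ≈ 0.7303


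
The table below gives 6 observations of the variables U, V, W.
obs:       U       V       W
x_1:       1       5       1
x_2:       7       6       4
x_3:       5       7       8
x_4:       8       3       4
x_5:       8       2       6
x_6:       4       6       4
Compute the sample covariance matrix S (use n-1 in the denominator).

Step 1 — column means:
  mean(U) = (1 + 7 + 5 + 8 + 8 + 4) / 6 = 33/6 = 5.5
  mean(V) = (5 + 6 + 7 + 3 + 2 + 6) / 6 = 29/6 = 4.8333
  mean(W) = (1 + 4 + 8 + 4 + 6 + 4) / 6 = 27/6 = 4.5

Step 2 — sample covariance S[i,j] = (1/(n-1)) · Σ_k (x_{k,i} - mean_i) · (x_{k,j} - mean_j), with n-1 = 5.
  S[U,U] = ((-4.5)·(-4.5) + (1.5)·(1.5) + (-0.5)·(-0.5) + (2.5)·(2.5) + (2.5)·(2.5) + (-1.5)·(-1.5)) / 5 = 37.5/5 = 7.5
  S[U,V] = ((-4.5)·(0.1667) + (1.5)·(1.1667) + (-0.5)·(2.1667) + (2.5)·(-1.8333) + (2.5)·(-2.8333) + (-1.5)·(1.1667)) / 5 = -13.5/5 = -2.7
  S[U,W] = ((-4.5)·(-3.5) + (1.5)·(-0.5) + (-0.5)·(3.5) + (2.5)·(-0.5) + (2.5)·(1.5) + (-1.5)·(-0.5)) / 5 = 16.5/5 = 3.3
  S[V,V] = ((0.1667)·(0.1667) + (1.1667)·(1.1667) + (2.1667)·(2.1667) + (-1.8333)·(-1.8333) + (-2.8333)·(-2.8333) + (1.1667)·(1.1667)) / 5 = 18.8333/5 = 3.7667
  S[V,W] = ((0.1667)·(-3.5) + (1.1667)·(-0.5) + (2.1667)·(3.5) + (-1.8333)·(-0.5) + (-2.8333)·(1.5) + (1.1667)·(-0.5)) / 5 = 2.5/5 = 0.5
  S[W,W] = ((-3.5)·(-3.5) + (-0.5)·(-0.5) + (3.5)·(3.5) + (-0.5)·(-0.5) + (1.5)·(1.5) + (-0.5)·(-0.5)) / 5 = 27.5/5 = 5.5

S is symmetric (S[j,i] = S[i,j]). Assembling:

S = [[7.5, -2.7, 3.3],
 [-2.7, 3.7667, 0.5],
 [3.3, 0.5, 5.5]]


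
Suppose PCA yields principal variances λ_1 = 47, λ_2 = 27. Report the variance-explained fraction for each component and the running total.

Step 1 — total variance = trace(Sigma) = Σ λ_i = 47 + 27 = 74.

Step 2 — fraction explained by component i = λ_i / Σ λ:
  PC1: 47/74 = 0.6351
  PC2: 27/74 = 0.3649

Step 3 — cumulative fraction after k components = (λ_1 + ... + λ_k) / Σ λ:
  k = 1: 47/74 = 0.6351
  k = 2: (47 + 27)/74 = 74/74 = 1

Summary (fraction, with percent):

explained: PC1 0.6351 (63.51%), PC2 0.3649 (36.49%);  cumulative: 0.6351, 1


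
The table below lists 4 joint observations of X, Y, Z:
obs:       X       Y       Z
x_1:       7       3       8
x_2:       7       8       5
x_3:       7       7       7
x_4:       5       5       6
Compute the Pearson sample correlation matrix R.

Step 1 — column means:
  mean(X) = (7 + 7 + 7 + 5) / 4 = 26/4 = 6.5
  mean(Y) = (3 + 8 + 7 + 5) / 4 = 23/4 = 5.75
  mean(Z) = (8 + 5 + 7 + 6) / 4 = 26/4 = 6.5

Step 2 — sample variances and covariances s[i,j] = (1/(n-1)) · Σ_k (x_{k,i} - mean_i) · (x_{k,j} - mean_j), with n-1 = 3:
  s[X,X] = ((0.5)·(0.5) + (0.5)·(0.5) + (0.5)·(0.5) + (-1.5)·(-1.5)) / 3 = 3/3 = 1
  s[X,Y] = ((0.5)·(-2.75) + (0.5)·(2.25) + (0.5)·(1.25) + (-1.5)·(-0.75)) / 3 = 1.5/3 = 0.5
  s[X,Z] = ((0.5)·(1.5) + (0.5)·(-1.5) + (0.5)·(0.5) + (-1.5)·(-0.5)) / 3 = 1/3 = 0.3333
  s[Y,Y] = ((-2.75)·(-2.75) + (2.25)·(2.25) + (1.25)·(1.25) + (-0.75)·(-0.75)) / 3 = 14.75/3 = 4.9167
  s[Y,Z] = ((-2.75)·(1.5) + (2.25)·(-1.5) + (1.25)·(0.5) + (-0.75)·(-0.5)) / 3 = -6.5/3 = -2.1667
  s[Z,Z] = ((1.5)·(1.5) + (-1.5)·(-1.5) + (0.5)·(0.5) + (-0.5)·(-0.5)) / 3 = 5/3 = 1.6667
  Sample standard deviations s_i = √(s[i,i]):
  s(X) = √(1) = 1
  s(Y) = √(4.9167) = 2.2174
  s(Z) = √(1.6667) = 1.291

Step 3 — r_{ij} = s_{ij} / (s_i · s_j):
  r[X,X] = 1 (diagonal).
  r[X,Y] = 0.5 / (1 · 2.2174) = 0.5 / 2.2174 = 0.2255
  r[X,Z] = 0.3333 / (1 · 1.291) = 0.3333 / 1.291 = 0.2582
  r[Y,Y] = 1 (diagonal).
  r[Y,Z] = -2.1667 / (2.2174 · 1.291) = -2.1667 / 2.8626 = -0.7569
  r[Z,Z] = 1 (diagonal).

R is symmetric with unit diagonal. Assembling:

R = [[1, 0.2255, 0.2582],
 [0.2255, 1, -0.7569],
 [0.2582, -0.7569, 1]]


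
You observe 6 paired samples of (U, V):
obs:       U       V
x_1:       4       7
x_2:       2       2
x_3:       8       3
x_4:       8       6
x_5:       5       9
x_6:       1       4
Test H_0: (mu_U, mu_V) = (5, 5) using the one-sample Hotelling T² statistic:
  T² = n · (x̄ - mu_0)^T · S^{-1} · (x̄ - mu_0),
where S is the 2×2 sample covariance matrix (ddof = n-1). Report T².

Step 1 — sample mean vector:
  mean(U) = (4 + 2 + 8 + 8 + 5 + 1) / 6 = 28/6 = 4.6667
  mean(V) = (7 + 2 + 3 + 6 + 9 + 4) / 6 = 31/6 = 5.1667
  x̄ = (4.6667, 5.1667),  deviation x̄ - mu_0 = (4.6667, 5.1667) - (5, 5) = (-0.3333, 0.1667).

Step 2 — sample covariance matrix, S[i,j] = (1/(n-1)) · Σ_k (x_{k,i} - mean_i) · (x_{k,j} - mean_j), divisor n-1 = 5:
  S[U,U] = ((-0.6667)·(-0.6667) + (-2.6667)·(-2.6667) + (3.3333)·(3.3333) + (3.3333)·(3.3333) + (0.3333)·(0.3333) + (-3.6667)·(-3.6667)) / 5 = 43.3333/5 = 8.6667
  S[U,V] = ((-0.6667)·(1.8333) + (-2.6667)·(-3.1667) + (3.3333)·(-2.1667) + (3.3333)·(0.8333) + (0.3333)·(3.8333) + (-3.6667)·(-1.1667)) / 5 = 8.3333/5 = 1.6667
  S[V,V] = ((1.8333)·(1.8333) + (-3.1667)·(-3.1667) + (-2.1667)·(-2.1667) + (0.8333)·(0.8333) + (3.8333)·(3.8333) + (-1.1667)·(-1.1667)) / 5 = 34.8333/5 = 6.9667
  S = [[8.6667, 1.6667],
 [1.6667, 6.9667]].

Step 3 — invert S. det(S) = 8.6667·6.9667 - (1.6667)² = 57.6.
  S^{-1} = (1/det) · [[d, -b], [-b, a]] = [[0.1209, -0.0289],
 [-0.0289, 0.1505]].

Step 4 — quadratic form (x̄ - mu_0)^T · S^{-1} · (x̄ - mu_0):
  S^{-1} · (x̄ - mu_0) = (-0.0451, 0.0347),
  (x̄ - mu_0)^T · [...] = (-0.3333)·(-0.0451) + (0.1667)·(0.0347) = 0.0208.

Step 5 — scale by n: T² = 6 · 0.0208 = 0.125.

T² ≈ 0.125


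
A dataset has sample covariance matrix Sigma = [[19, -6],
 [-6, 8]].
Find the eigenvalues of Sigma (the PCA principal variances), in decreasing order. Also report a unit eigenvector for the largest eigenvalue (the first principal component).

Step 1 — characteristic polynomial of 2×2 Sigma:
  det(Sigma - λI) = λ² - trace · λ + det = 0.
  trace = 19 + 8 = 27, det = 19·8 - (-6)² = 116.
Step 2 — discriminant:
  Δ = trace² - 4·det = 729 - 464 = 265.
Step 3 — eigenvalues:
  λ = (trace ± √Δ)/2 = (27 ± 16.2788)/2,
  λ_1 = 21.6394,  λ_2 = 5.3606.

Step 4 — unit eigenvector for λ_1: solve (Sigma - λ_1 I)v = 0. First row:
  (19 - 21.6394)·v_x + (-6)·v_y = 0, i.e. (-2.6394)·v_x + (-6)·v_y = 0,
  so v ∝ (b, λ_1 - a) = (-6, 2.6394); multiply by -1 so the first entry is positive: u = (6, -2.6394).
  ||u|| = √((6)² + (-2.6394)²) = √(42.9665) ≈ 6.5549,
  v_1 = u/||u|| ≈ (0.9153, -0.4027) (||v_1|| = 1).

λ_1 = 21.6394,  λ_2 = 5.3606;  v_1 ≈ (0.9153, -0.4027)


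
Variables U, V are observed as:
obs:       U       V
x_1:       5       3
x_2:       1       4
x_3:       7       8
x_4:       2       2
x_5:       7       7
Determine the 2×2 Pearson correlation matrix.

Step 1 — column means:
  mean(U) = (5 + 1 + 7 + 2 + 7) / 5 = 22/5 = 4.4
  mean(V) = (3 + 4 + 8 + 2 + 7) / 5 = 24/5 = 4.8

Step 2 — sample variances and covariances s[i,j] = (1/(n-1)) · Σ_k (x_{k,i} - mean_i) · (x_{k,j} - mean_j), with n-1 = 4:
  s[U,U] = ((0.6)·(0.6) + (-3.4)·(-3.4) + (2.6)·(2.6) + (-2.4)·(-2.4) + (2.6)·(2.6)) / 4 = 31.2/4 = 7.8
  s[U,V] = ((0.6)·(-1.8) + (-3.4)·(-0.8) + (2.6)·(3.2) + (-2.4)·(-2.8) + (2.6)·(2.2)) / 4 = 22.4/4 = 5.6
  s[V,V] = ((-1.8)·(-1.8) + (-0.8)·(-0.8) + (3.2)·(3.2) + (-2.8)·(-2.8) + (2.2)·(2.2)) / 4 = 26.8/4 = 6.7
  Sample standard deviations s_i = √(s[i,i]):
  s(U) = √(7.8) = 2.7928
  s(V) = √(6.7) = 2.5884

Step 3 — r_{ij} = s_{ij} / (s_i · s_j):
  r[U,U] = 1 (diagonal).
  r[U,V] = 5.6 / (2.7928 · 2.5884) = 5.6 / 7.2291 = 0.7746
  r[V,V] = 1 (diagonal).

R is symmetric with unit diagonal. Assembling:

R = [[1, 0.7746],
 [0.7746, 1]]


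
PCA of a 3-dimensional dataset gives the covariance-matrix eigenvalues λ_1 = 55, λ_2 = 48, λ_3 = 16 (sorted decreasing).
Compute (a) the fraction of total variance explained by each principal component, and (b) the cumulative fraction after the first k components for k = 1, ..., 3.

Step 1 — total variance = trace(Sigma) = Σ λ_i = 55 + 48 + 16 = 119.

Step 2 — fraction explained by component i = λ_i / Σ λ:
  PC1: 55/119 = 0.4622
  PC2: 48/119 = 0.4034
  PC3: 16/119 = 0.1345

Step 3 — cumulative fraction after k components = (λ_1 + ... + λ_k) / Σ λ:
  k = 1: 55/119 = 0.4622
  k = 2: (55 + 48)/119 = 103/119 = 0.8655
  k = 3: (55 + 48 + 16)/119 = 119/119 = 1

Summary (fraction, with percent):

explained: PC1 0.4622 (46.22%), PC2 0.4034 (40.34%), PC3 0.1345 (13.45%);  cumulative: 0.4622, 0.8655, 1


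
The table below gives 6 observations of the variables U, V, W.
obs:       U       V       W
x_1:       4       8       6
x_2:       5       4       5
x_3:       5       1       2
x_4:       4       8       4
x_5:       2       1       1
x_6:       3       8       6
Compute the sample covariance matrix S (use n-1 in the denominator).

Step 1 — column means:
  mean(U) = (4 + 5 + 5 + 4 + 2 + 3) / 6 = 23/6 = 3.8333
  mean(V) = (8 + 4 + 1 + 8 + 1 + 8) / 6 = 30/6 = 5
  mean(W) = (6 + 5 + 2 + 4 + 1 + 6) / 6 = 24/6 = 4

Step 2 — sample covariance S[i,j] = (1/(n-1)) · Σ_k (x_{k,i} - mean_i) · (x_{k,j} - mean_j), with n-1 = 5.
  S[U,U] = ((0.1667)·(0.1667) + (1.1667)·(1.1667) + (1.1667)·(1.1667) + (0.1667)·(0.1667) + (-1.8333)·(-1.8333) + (-0.8333)·(-0.8333)) / 5 = 6.8333/5 = 1.3667
  S[U,V] = ((0.1667)·(3) + (1.1667)·(-1) + (1.1667)·(-4) + (0.1667)·(3) + (-1.8333)·(-4) + (-0.8333)·(3)) / 5 = 0/5 = 0
  S[U,W] = ((0.1667)·(2) + (1.1667)·(1) + (1.1667)·(-2) + (0.1667)·(0) + (-1.8333)·(-3) + (-0.8333)·(2)) / 5 = 3/5 = 0.6
  S[V,V] = ((3)·(3) + (-1)·(-1) + (-4)·(-4) + (3)·(3) + (-4)·(-4) + (3)·(3)) / 5 = 60/5 = 12
  S[V,W] = ((3)·(2) + (-1)·(1) + (-4)·(-2) + (3)·(0) + (-4)·(-3) + (3)·(2)) / 5 = 31/5 = 6.2
  S[W,W] = ((2)·(2) + (1)·(1) + (-2)·(-2) + (0)·(0) + (-3)·(-3) + (2)·(2)) / 5 = 22/5 = 4.4

S is symmetric (S[j,i] = S[i,j]). Assembling:

S = [[1.3667, 0, 0.6],
 [0, 12, 6.2],
 [0.6, 6.2, 4.4]]


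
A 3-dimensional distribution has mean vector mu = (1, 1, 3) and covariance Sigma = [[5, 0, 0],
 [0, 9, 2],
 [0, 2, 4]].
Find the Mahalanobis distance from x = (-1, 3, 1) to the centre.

Step 1 — centre the observation: (x - mu) = (-2, 2, -2).

Step 2 — invert Sigma (cofactor / det for 3×3, or solve directly):
  Sigma^{-1} = [[0.2, 0, 0],
 [0, 0.125, -0.0625],
 [0, -0.0625, 0.2812]].

Step 3 — form the quadratic (x - mu)^T · Sigma^{-1} · (x - mu):
  Sigma^{-1} · (x - mu) = (-0.4, 0.375, -0.6875).
  (x - mu)^T · [Sigma^{-1} · (x - mu)] = (-2)·(-0.4) + (2)·(0.375) + (-2)·(-0.6875) = 2.925.

Step 4 — take square root: d = √(2.925) ≈ 1.7103.

d(x, mu) = √(2.925) ≈ 1.7103


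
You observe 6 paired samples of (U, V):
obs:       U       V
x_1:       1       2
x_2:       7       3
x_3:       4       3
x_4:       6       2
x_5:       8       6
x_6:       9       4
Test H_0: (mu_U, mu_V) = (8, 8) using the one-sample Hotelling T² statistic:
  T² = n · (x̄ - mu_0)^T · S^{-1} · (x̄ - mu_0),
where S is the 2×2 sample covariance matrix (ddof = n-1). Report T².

Step 1 — sample mean vector:
  mean(U) = (1 + 7 + 4 + 6 + 8 + 9) / 6 = 35/6 = 5.8333
  mean(V) = (2 + 3 + 3 + 2 + 6 + 4) / 6 = 20/6 = 3.3333
  x̄ = (5.8333, 3.3333),  deviation x̄ - mu_0 = (5.8333, 3.3333) - (8, 8) = (-2.1667, -4.6667).

Step 2 — sample covariance matrix, S[i,j] = (1/(n-1)) · Σ_k (x_{k,i} - mean_i) · (x_{k,j} - mean_j), divisor n-1 = 5:
  S[U,U] = ((-4.8333)·(-4.8333) + (1.1667)·(1.1667) + (-1.8333)·(-1.8333) + (0.1667)·(0.1667) + (2.1667)·(2.1667) + (3.1667)·(3.1667)) / 5 = 42.8333/5 = 8.5667
  S[U,V] = ((-4.8333)·(-1.3333) + (1.1667)·(-0.3333) + (-1.8333)·(-0.3333) + (0.1667)·(-1.3333) + (2.1667)·(2.6667) + (3.1667)·(0.6667)) / 5 = 14.3333/5 = 2.8667
  S[V,V] = ((-1.3333)·(-1.3333) + (-0.3333)·(-0.3333) + (-0.3333)·(-0.3333) + (-1.3333)·(-1.3333) + (2.6667)·(2.6667) + (0.6667)·(0.6667)) / 5 = 11.3333/5 = 2.2667
  S = [[8.5667, 2.8667],
 [2.8667, 2.2667]].

Step 3 — invert S. det(S) = 8.5667·2.2667 - (2.8667)² = 11.2.
  S^{-1} = (1/det) · [[d, -b], [-b, a]] = [[0.2024, -0.256],
 [-0.256, 0.7649]].

Step 4 — quadratic form (x̄ - mu_0)^T · S^{-1} · (x̄ - mu_0):
  S^{-1} · (x̄ - mu_0) = (0.756, -3.0149),
  (x̄ - mu_0)^T · [...] = (-2.1667)·(0.756) + (-4.6667)·(-3.0149) = 12.4315.

Step 5 — scale by n: T² = 6 · 12.4315 = 74.5893.

T² ≈ 74.5893


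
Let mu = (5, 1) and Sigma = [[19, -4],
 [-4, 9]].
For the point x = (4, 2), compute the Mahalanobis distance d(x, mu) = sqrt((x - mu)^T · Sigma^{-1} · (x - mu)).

Step 1 — centre the observation: (x - mu) = (-1, 1).

Step 2 — invert Sigma. det(Sigma) = 19·9 - (-4)² = 155.
  Sigma^{-1} = (1/det) · [[d, -b], [-b, a]] = [[0.0581, 0.0258],
 [0.0258, 0.1226]].

Step 3 — form the quadratic (x - mu)^T · Sigma^{-1} · (x - mu):
  Sigma^{-1} · (x - mu) = (-0.0323, 0.0968).
  (x - mu)^T · [Sigma^{-1} · (x - mu)] = (-1)·(-0.0323) + (1)·(0.0968) = 0.129.

Step 4 — take square root: d = √(0.129) ≈ 0.3592.

d(x, mu) = √(0.129) ≈ 0.3592


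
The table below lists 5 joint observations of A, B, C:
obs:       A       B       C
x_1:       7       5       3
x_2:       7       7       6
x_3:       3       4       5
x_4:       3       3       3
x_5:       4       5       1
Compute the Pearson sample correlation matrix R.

Step 1 — column means:
  mean(A) = (7 + 7 + 3 + 3 + 4) / 5 = 24/5 = 4.8
  mean(B) = (5 + 7 + 4 + 3 + 5) / 5 = 24/5 = 4.8
  mean(C) = (3 + 6 + 5 + 3 + 1) / 5 = 18/5 = 3.6

Step 2 — sample variances and covariances s[i,j] = (1/(n-1)) · Σ_k (x_{k,i} - mean_i) · (x_{k,j} - mean_j), with n-1 = 4:
  s[A,A] = ((2.2)·(2.2) + (2.2)·(2.2) + (-1.8)·(-1.8) + (-1.8)·(-1.8) + (-0.8)·(-0.8)) / 4 = 16.8/4 = 4.2
  s[A,B] = ((2.2)·(0.2) + (2.2)·(2.2) + (-1.8)·(-0.8) + (-1.8)·(-1.8) + (-0.8)·(0.2)) / 4 = 9.8/4 = 2.45
  s[A,C] = ((2.2)·(-0.6) + (2.2)·(2.4) + (-1.8)·(1.4) + (-1.8)·(-0.6) + (-0.8)·(-2.6)) / 4 = 4.6/4 = 1.15
  s[B,B] = ((0.2)·(0.2) + (2.2)·(2.2) + (-0.8)·(-0.8) + (-1.8)·(-1.8) + (0.2)·(0.2)) / 4 = 8.8/4 = 2.2
  s[B,C] = ((0.2)·(-0.6) + (2.2)·(2.4) + (-0.8)·(1.4) + (-1.8)·(-0.6) + (0.2)·(-2.6)) / 4 = 4.6/4 = 1.15
  s[C,C] = ((-0.6)·(-0.6) + (2.4)·(2.4) + (1.4)·(1.4) + (-0.6)·(-0.6) + (-2.6)·(-2.6)) / 4 = 15.2/4 = 3.8
  Sample standard deviations s_i = √(s[i,i]):
  s(A) = √(4.2) = 2.0494
  s(B) = √(2.2) = 1.4832
  s(C) = √(3.8) = 1.9494

Step 3 — r_{ij} = s_{ij} / (s_i · s_j):
  r[A,A] = 1 (diagonal).
  r[A,B] = 2.45 / (2.0494 · 1.4832) = 2.45 / 3.0397 = 0.806
  r[A,C] = 1.15 / (2.0494 · 1.9494) = 1.15 / 3.995 = 0.2879
  r[B,B] = 1 (diagonal).
  r[B,C] = 1.15 / (1.4832 · 1.9494) = 1.15 / 2.8914 = 0.3977
  r[C,C] = 1 (diagonal).

R is symmetric with unit diagonal. Assembling:

R = [[1, 0.806, 0.2879],
 [0.806, 1, 0.3977],
 [0.2879, 0.3977, 1]]


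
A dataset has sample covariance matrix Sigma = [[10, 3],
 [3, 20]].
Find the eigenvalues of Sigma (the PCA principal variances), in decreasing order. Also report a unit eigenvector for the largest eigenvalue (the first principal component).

Step 1 — characteristic polynomial of 2×2 Sigma:
  det(Sigma - λI) = λ² - trace · λ + det = 0.
  trace = 10 + 20 = 30, det = 10·20 - (3)² = 191.
Step 2 — discriminant:
  Δ = trace² - 4·det = 900 - 764 = 136.
Step 3 — eigenvalues:
  λ = (trace ± √Δ)/2 = (30 ± 11.6619)/2,
  λ_1 = 20.831,  λ_2 = 9.169.

Step 4 — unit eigenvector for λ_1: solve (Sigma - λ_1 I)v = 0. First row:
  (10 - 20.831)·v_x + (3)·v_y = 0, i.e. (-10.831)·v_x + (3)·v_y = 0,
  so v ∝ (b, λ_1 - a) = (3, 10.831) = u.
  ||u|| = √((3)² + (10.831)²) = √(126.3095) ≈ 11.2388,
  v_1 = u/||u|| ≈ (0.2669, 0.9637) (||v_1|| = 1).

λ_1 = 20.831,  λ_2 = 9.169;  v_1 ≈ (0.2669, 0.9637)


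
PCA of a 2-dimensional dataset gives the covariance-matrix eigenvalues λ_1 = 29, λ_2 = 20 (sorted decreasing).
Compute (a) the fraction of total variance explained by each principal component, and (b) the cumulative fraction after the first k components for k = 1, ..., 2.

Step 1 — total variance = trace(Sigma) = Σ λ_i = 29 + 20 = 49.

Step 2 — fraction explained by component i = λ_i / Σ λ:
  PC1: 29/49 = 0.5918
  PC2: 20/49 = 0.4082

Step 3 — cumulative fraction after k components = (λ_1 + ... + λ_k) / Σ λ:
  k = 1: 29/49 = 0.5918
  k = 2: (29 + 20)/49 = 49/49 = 1

Summary (fraction, with percent):

explained: PC1 0.5918 (59.18%), PC2 0.4082 (40.82%);  cumulative: 0.5918, 1


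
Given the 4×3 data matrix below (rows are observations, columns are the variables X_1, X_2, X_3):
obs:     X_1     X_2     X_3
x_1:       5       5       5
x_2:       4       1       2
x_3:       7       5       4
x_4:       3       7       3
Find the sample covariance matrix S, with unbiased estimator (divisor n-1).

Step 1 — column means:
  mean(X_1) = (5 + 4 + 7 + 3) / 4 = 19/4 = 4.75
  mean(X_2) = (5 + 1 + 5 + 7) / 4 = 18/4 = 4.5
  mean(X_3) = (5 + 2 + 4 + 3) / 4 = 14/4 = 3.5

Step 2 — sample covariance S[i,j] = (1/(n-1)) · Σ_k (x_{k,i} - mean_i) · (x_{k,j} - mean_j), with n-1 = 3.
  S[X_1,X_1] = ((0.25)·(0.25) + (-0.75)·(-0.75) + (2.25)·(2.25) + (-1.75)·(-1.75)) / 3 = 8.75/3 = 2.9167
  S[X_1,X_2] = ((0.25)·(0.5) + (-0.75)·(-3.5) + (2.25)·(0.5) + (-1.75)·(2.5)) / 3 = -0.5/3 = -0.1667
  S[X_1,X_3] = ((0.25)·(1.5) + (-0.75)·(-1.5) + (2.25)·(0.5) + (-1.75)·(-0.5)) / 3 = 3.5/3 = 1.1667
  S[X_2,X_2] = ((0.5)·(0.5) + (-3.5)·(-3.5) + (0.5)·(0.5) + (2.5)·(2.5)) / 3 = 19/3 = 6.3333
  S[X_2,X_3] = ((0.5)·(1.5) + (-3.5)·(-1.5) + (0.5)·(0.5) + (2.5)·(-0.5)) / 3 = 5/3 = 1.6667
  S[X_3,X_3] = ((1.5)·(1.5) + (-1.5)·(-1.5) + (0.5)·(0.5) + (-0.5)·(-0.5)) / 3 = 5/3 = 1.6667

S is symmetric (S[j,i] = S[i,j]). Assembling:

S = [[2.9167, -0.1667, 1.1667],
 [-0.1667, 6.3333, 1.6667],
 [1.1667, 1.6667, 1.6667]]


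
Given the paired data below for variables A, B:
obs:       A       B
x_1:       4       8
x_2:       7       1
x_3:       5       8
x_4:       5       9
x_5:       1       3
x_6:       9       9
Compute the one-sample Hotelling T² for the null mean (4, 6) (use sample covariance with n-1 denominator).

Step 1 — sample mean vector:
  mean(A) = (4 + 7 + 5 + 5 + 1 + 9) / 6 = 31/6 = 5.1667
  mean(B) = (8 + 1 + 8 + 9 + 3 + 9) / 6 = 38/6 = 6.3333
  x̄ = (5.1667, 6.3333),  deviation x̄ - mu_0 = (5.1667, 6.3333) - (4, 6) = (1.1667, 0.3333).

Step 2 — sample covariance matrix, S[i,j] = (1/(n-1)) · Σ_k (x_{k,i} - mean_i) · (x_{k,j} - mean_j), divisor n-1 = 5:
  S[A,A] = ((-1.1667)·(-1.1667) + (1.8333)·(1.8333) + (-0.1667)·(-0.1667) + (-0.1667)·(-0.1667) + (-4.1667)·(-4.1667) + (3.8333)·(3.8333)) / 5 = 36.8333/5 = 7.3667
  S[A,B] = ((-1.1667)·(1.6667) + (1.8333)·(-5.3333) + (-0.1667)·(1.6667) + (-0.1667)·(2.6667) + (-4.1667)·(-3.3333) + (3.8333)·(2.6667)) / 5 = 11.6667/5 = 2.3333
  S[B,B] = ((1.6667)·(1.6667) + (-5.3333)·(-5.3333) + (1.6667)·(1.6667) + (2.6667)·(2.6667) + (-3.3333)·(-3.3333) + (2.6667)·(2.6667)) / 5 = 59.3333/5 = 11.8667
  S = [[7.3667, 2.3333],
 [2.3333, 11.8667]].

Step 3 — invert S. det(S) = 7.3667·11.8667 - (2.3333)² = 81.9733.
  S^{-1} = (1/det) · [[d, -b], [-b, a]] = [[0.1448, -0.0285],
 [-0.0285, 0.0899]].

Step 4 — quadratic form (x̄ - mu_0)^T · S^{-1} · (x̄ - mu_0):
  S^{-1} · (x̄ - mu_0) = (0.1594, -0.0033),
  (x̄ - mu_0)^T · [...] = (1.1667)·(0.1594) + (0.3333)·(-0.0033) = 0.1849.

Step 5 — scale by n: T² = 6 · 0.1849 = 1.1093.

T² ≈ 1.1093


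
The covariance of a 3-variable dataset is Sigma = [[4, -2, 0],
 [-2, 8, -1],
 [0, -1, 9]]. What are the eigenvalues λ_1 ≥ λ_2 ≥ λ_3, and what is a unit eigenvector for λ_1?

Step 1 — characteristic polynomial p(λ) = det(λI - Sigma) = λ³ - tr·λ² + c_1·λ - det, where tr = trace, c_1 = sum of the principal 2×2 minors, det = det(Sigma):
  tr = 4 + 8 + 9 = 21,
  c_1 = (4·8 - (-2)²) + (4·9 - (0)²) + (8·9 - (-1)²) = 28 + 36 + 71 = 135,
  det = 4·(8·9 - (-1)²) - (-2)·((-2)·9 - (-1)·(0)) + (0)·((-2)·(-1) - 8·(0)) = 4·(71) - (-2)·(-18) + (0)·(2) = 248.
  So p(λ) = λ³ - 21λ² + 135λ - 248.
Step 2 — look for an integer root (rational root theorem: any rational root is an integer divisor of 248). Testing λ = 8:
  p(8) = 512 - 1344 + 1080 - 248 = 0  ✓
  Dividing out (λ - 8): p(λ) = (λ - 8)(λ² - 13λ + 31).
Step 3 — remaining eigenvalues from the quadratic λ² - 13λ + 31 = 0:
  Δ = 13² - 4·31 = 169 - 124 = 45,  λ = (13 ± √45)/2 = (13 ± 6.7082)/2 ≈ 9.8541 or 3.1459.
  Sorted: λ_1 = 9.8541,  λ_2 = 8,  λ_3 = 3.1459  (check: sum = 21 = tr ✓).

Step 4 — unit eigenvector for λ_1 ≈ 9.8541: v spans the null space of (Sigma - λ_1 I), whose rows are
  r_1 = (-5.8541, -2, 0),  r_2 = (-2, -1.8541, -1),  r_3 = (0, -1, -0.8541).
  v is orthogonal to every row, so take v ∝ r_1 × r_2 = ((-2)·(-1) - (0)·(-1.8541), (0)·(-2) - (-5.8541)·(-1), (-5.8541)·(-1.8541) - (-2)·(-2)) ≈ (2, -5.8541, 6.8541).
  Let u = (2, -5.8541, 6.8541).
  ||u|| = √((2)² + (-5.8541)² + (6.8541)²) = √(85.2492) ≈ 9.2331,  v_1 = u/||u|| ≈ (0.2166, -0.634, 0.7423) (||v_1|| = 1).

λ_1 = 9.8541,  λ_2 = 8,  λ_3 = 3.1459;  v_1 ≈ (0.2166, -0.634, 0.7423)


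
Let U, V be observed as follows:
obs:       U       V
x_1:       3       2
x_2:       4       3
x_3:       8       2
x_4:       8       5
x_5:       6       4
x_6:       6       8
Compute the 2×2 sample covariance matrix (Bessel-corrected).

Step 1 — column means:
  mean(U) = (3 + 4 + 8 + 8 + 6 + 6) / 6 = 35/6 = 5.8333
  mean(V) = (2 + 3 + 2 + 5 + 4 + 8) / 6 = 24/6 = 4

Step 2 — sample covariance S[i,j] = (1/(n-1)) · Σ_k (x_{k,i} - mean_i) · (x_{k,j} - mean_j), with n-1 = 5.
  S[U,U] = ((-2.8333)·(-2.8333) + (-1.8333)·(-1.8333) + (2.1667)·(2.1667) + (2.1667)·(2.1667) + (0.1667)·(0.1667) + (0.1667)·(0.1667)) / 5 = 20.8333/5 = 4.1667
  S[U,V] = ((-2.8333)·(-2) + (-1.8333)·(-1) + (2.1667)·(-2) + (2.1667)·(1) + (0.1667)·(0) + (0.1667)·(4)) / 5 = 6/5 = 1.2
  S[V,V] = ((-2)·(-2) + (-1)·(-1) + (-2)·(-2) + (1)·(1) + (0)·(0) + (4)·(4)) / 5 = 26/5 = 5.2

S is symmetric (S[j,i] = S[i,j]). Assembling:

S = [[4.1667, 1.2],
 [1.2, 5.2]]


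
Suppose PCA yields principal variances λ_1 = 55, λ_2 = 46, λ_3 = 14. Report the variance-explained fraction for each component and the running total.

Step 1 — total variance = trace(Sigma) = Σ λ_i = 55 + 46 + 14 = 115.

Step 2 — fraction explained by component i = λ_i / Σ λ:
  PC1: 55/115 = 0.4783
  PC2: 46/115 = 0.4
  PC3: 14/115 = 0.1217

Step 3 — cumulative fraction after k components = (λ_1 + ... + λ_k) / Σ λ:
  k = 1: 55/115 = 0.4783
  k = 2: (55 + 46)/115 = 101/115 = 0.8783
  k = 3: (55 + 46 + 14)/115 = 115/115 = 1

Summary (fraction, with percent):

explained: PC1 0.4783 (47.83%), PC2 0.4 (40%), PC3 0.1217 (12.17%);  cumulative: 0.4783, 0.8783, 1


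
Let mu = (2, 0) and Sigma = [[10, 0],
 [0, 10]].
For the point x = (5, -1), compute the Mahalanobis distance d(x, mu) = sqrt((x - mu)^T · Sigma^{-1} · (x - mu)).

Step 1 — centre the observation: (x - mu) = (3, -1).

Step 2 — invert Sigma. det(Sigma) = 10·10 - (0)² = 100.
  Sigma^{-1} = (1/det) · [[d, -b], [-b, a]] = [[0.1, 0],
 [0, 0.1]].

Step 3 — form the quadratic (x - mu)^T · Sigma^{-1} · (x - mu):
  Sigma^{-1} · (x - mu) = (0.3, -0.1).
  (x - mu)^T · [Sigma^{-1} · (x - mu)] = (3)·(0.3) + (-1)·(-0.1) = 1.

Step 4 — take square root: d = √(1) ≈ 1.

d(x, mu) = √(1) ≈ 1


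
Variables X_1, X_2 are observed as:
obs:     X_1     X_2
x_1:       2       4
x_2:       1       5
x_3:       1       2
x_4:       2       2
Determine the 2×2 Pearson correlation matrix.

Step 1 — column means:
  mean(X_1) = (2 + 1 + 1 + 2) / 4 = 6/4 = 1.5
  mean(X_2) = (4 + 5 + 2 + 2) / 4 = 13/4 = 3.25

Step 2 — sample variances and covariances s[i,j] = (1/(n-1)) · Σ_k (x_{k,i} - mean_i) · (x_{k,j} - mean_j), with n-1 = 3:
  s[X_1,X_1] = ((0.5)·(0.5) + (-0.5)·(-0.5) + (-0.5)·(-0.5) + (0.5)·(0.5)) / 3 = 1/3 = 0.3333
  s[X_1,X_2] = ((0.5)·(0.75) + (-0.5)·(1.75) + (-0.5)·(-1.25) + (0.5)·(-1.25)) / 3 = -0.5/3 = -0.1667
  s[X_2,X_2] = ((0.75)·(0.75) + (1.75)·(1.75) + (-1.25)·(-1.25) + (-1.25)·(-1.25)) / 3 = 6.75/3 = 2.25
  Sample standard deviations s_i = √(s[i,i]):
  s(X_1) = √(0.3333) = 0.5774
  s(X_2) = √(2.25) = 1.5

Step 3 — r_{ij} = s_{ij} / (s_i · s_j):
  r[X_1,X_1] = 1 (diagonal).
  r[X_1,X_2] = -0.1667 / (0.5774 · 1.5) = -0.1667 / 0.866 = -0.1925
  r[X_2,X_2] = 1 (diagonal).

R is symmetric with unit diagonal. Assembling:

R = [[1, -0.1925],
 [-0.1925, 1]]
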